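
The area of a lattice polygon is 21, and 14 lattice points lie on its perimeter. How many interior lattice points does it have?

15

From Pick's theorem, I = A − B/2 + 1 = 21 − 14/2 + 1 = 15.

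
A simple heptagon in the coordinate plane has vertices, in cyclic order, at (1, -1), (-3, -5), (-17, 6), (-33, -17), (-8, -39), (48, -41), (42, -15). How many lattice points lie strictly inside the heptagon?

2346

The shoelace formula gives twice the area as |[1·(-5) − (-3)·(-1)] + [(-3)·6 − (-17)·(-5)] + [(-17)·(-17) − (-33)·6] + [(-33)·(-39) − (-8)·(-17)] + [(-8)·(-41) − 48·(-39)] + [48·(-15) − 42·(-41)] + [42·(-1) − 1·(-15)]| = 4702, so the area is 2351.
Along each edge there are gcd(|Δx|,|Δy|)+1 lattice points, so counting each shared vertex once the boundary has gcd(4,4) + gcd(14,11) + gcd(16,23) + gcd(25,22) + gcd(56,2) + gcd(6,26) + gcd(41,14) = 4+1+1+1+2+2+1 = 12.
Pick's theorem gives I = A − B/2 + 1 = 2351 − 12/2 + 1 = 2346.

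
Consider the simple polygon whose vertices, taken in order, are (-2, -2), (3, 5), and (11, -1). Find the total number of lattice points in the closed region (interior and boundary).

46

The shoelace formula gives twice the area as |((-2)·5 − 3·(-2)) + (3·(-1) − 11·5) + (11·(-2) − (-2)·(-1))| = 86, so the area is 43.
Summing gcd(|Δx|,|Δy|) over the edges gives the boundary count: gcd(5,7) + gcd(8,6) + gcd(13,1) = 1+2+1 = 4.
Pick's theorem gives I = A − B/2 + 1 = 43 − 4/2 + 1 = 42, so the closed region contains I + B = 42 + 4 = 46 lattice points.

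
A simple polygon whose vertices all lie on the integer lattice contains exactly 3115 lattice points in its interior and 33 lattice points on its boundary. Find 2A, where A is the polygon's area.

Pick's theorem states A = I + B/2 − 1, so A = 3115 + 33/2 − 1 = 6261/2.
Hence 2A = 6261.

6261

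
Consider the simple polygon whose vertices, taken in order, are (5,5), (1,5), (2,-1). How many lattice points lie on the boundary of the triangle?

The number of boundary lattice points is Σ gcd(|Δx|,|Δy|) = gcd(4,0) + gcd(1,6) + gcd(3,6) = 4+1+3 = 8.

8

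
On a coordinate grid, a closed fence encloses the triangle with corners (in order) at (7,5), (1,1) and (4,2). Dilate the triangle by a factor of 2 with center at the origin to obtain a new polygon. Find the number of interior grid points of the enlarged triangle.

7

By the shoelace formula, twice the signed area is |(7·1 − 1·5) + (1·2 − 4·1) + (4·5 − 7·2)| = 6, so the area is 3.
Along each edge there are gcd(|Δx|,|Δy|)+1 lattice points, so counting each shared vertex once the boundary has gcd(6,4) + gcd(3,1) + gcd(3,3) = 2+1+3 = 6.
Scaling by 2 multiplies the area by 2² = 4 (so the new area is 12) and multiplies the boundary lattice-point count by 2, giving 12.
By Pick's theorem, the interior count of the dilated polygon is 12 − 12/2 + 1 = 7.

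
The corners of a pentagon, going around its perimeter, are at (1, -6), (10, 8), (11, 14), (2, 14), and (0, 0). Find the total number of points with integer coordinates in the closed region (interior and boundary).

By the shoelace formula, twice the signed area is |[1·8 − 10·(-6)] + [10·14 − 11·8] + [11·14 − 2·14] + [2·0 − 0·14] + [0·(-6) − 1·0]| = 246, so the area is 123.
Summing gcd(|Δx|,|Δy|) over the edges gives the boundary count: gcd(9,14) + gcd(1,6) + gcd(9,0) + gcd(2,14) + gcd(1,6) = 1+1+9+2+1 = 14.
Pick's theorem gives I = A − B/2 + 1 = 123 − 14/2 + 1 = 117, so the closed region contains I + B = 117 + 14 = 131 lattice points.

131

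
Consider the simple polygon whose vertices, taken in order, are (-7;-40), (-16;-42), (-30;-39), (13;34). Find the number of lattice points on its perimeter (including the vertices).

The number of boundary lattice points is Σ gcd(|Δx|,|Δy|) = gcd(9,2) + gcd(14,3) + gcd(43,73) + gcd(20,74) = 1+1+1+2 = 5.

5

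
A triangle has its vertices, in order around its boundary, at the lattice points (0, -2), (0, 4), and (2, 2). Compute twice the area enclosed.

Using the shoelace formula, 2A = |(0·4 − 0·(-2)) + (0·2 − 2·4) + (2·(-2) − 0·2)| = 12, so the area is 6.

12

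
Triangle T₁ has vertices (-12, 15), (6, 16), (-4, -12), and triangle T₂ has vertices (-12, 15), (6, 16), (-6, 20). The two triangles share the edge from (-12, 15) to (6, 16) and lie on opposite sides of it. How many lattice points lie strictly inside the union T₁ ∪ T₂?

286

The union is the simple quadrilateral with vertices (-12, 15), (-4, -12), (6, 16), (-6, 20) in order.
The shoelace formula gives twice the area as |[(-12)·(-12) − (-4)·15] + [(-4)·16 − 6·(-12)] + [6·20 − (-6)·16] + [(-6)·15 − (-12)·20]| = 578, so the area is 289.
Summing gcd(|Δx|,|Δy|) over the edges gives the boundary count: gcd(8,27) + gcd(10,28) + gcd(12,4) + gcd(6,5) = 1+2+4+1 = 8.
By Pick's theorem I = A − B/2 + 1 = 289 − 8/2 + 1 = 286.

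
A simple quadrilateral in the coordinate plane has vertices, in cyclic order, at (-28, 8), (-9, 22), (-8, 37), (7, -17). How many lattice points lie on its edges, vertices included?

Along each edge there are gcd(|Δx|,|Δy|)+1 lattice points, so counting each shared vertex once the boundary has gcd(19,14) + gcd(1,15) + gcd(15,54) + gcd(35,25) = 1+1+3+5 = 10.

10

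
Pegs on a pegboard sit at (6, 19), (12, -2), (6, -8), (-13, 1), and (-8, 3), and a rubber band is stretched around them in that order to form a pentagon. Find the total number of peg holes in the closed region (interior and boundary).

319

By the shoelace formula, twice the signed area is |(6·(-2) − 12·19) + (12·(-8) − 6·(-2)) + (6·1 − (-13)·(-8)) + ((-13)·3 − (-8)·1) + ((-8)·19 − 6·3)| = 623, so the area is 623/2.
Along each edge there are gcd(|Δx|,|Δy|)+1 lattice points, so counting each shared vertex once the boundary has gcd(6,21) + gcd(6,6) + gcd(19,9) + gcd(5,2) + gcd(14,16) = 3+6+1+1+2 = 13.
Pick's theorem gives I = A − B/2 + 1 = 623/2 − 13/2 + 1 = 306, so the closed region contains I + B = 306 + 13 = 319 lattice points.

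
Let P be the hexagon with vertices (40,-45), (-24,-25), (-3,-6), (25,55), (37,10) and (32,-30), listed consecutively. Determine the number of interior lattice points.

Using the shoelace formula, 2A = |[40·(-25) − (-24)·(-45)] + [(-24)·(-6) − (-3)·(-25)] + [(-3)·55 − 25·(-6)] + [25·10 − 37·55] + [37·(-30) − 32·10] + [32·(-45) − 40·(-30)]| = 5481, so the area is 5481/2.
The number of boundary lattice points is Σ gcd(|Δx|,|Δy|) = gcd(64,20) + gcd(21,19) + gcd(28,61) + gcd(12,45) + gcd(5,40) + gcd(8,15) = 4+1+1+3+5+1 = 15.
Pick's theorem gives I = A − B/2 + 1 = 5481/2 − 15/2 + 1 = 2734.

2734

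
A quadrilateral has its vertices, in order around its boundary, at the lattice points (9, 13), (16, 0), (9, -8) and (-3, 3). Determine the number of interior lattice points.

The shoelace formula gives twice the area as |[9·0 − 16·13] + [16·(-8) − 9·0] + [9·3 − (-3)·(-8)] + [(-3)·13 − 9·3]| = 399, so the area is 199.5.
Along each edge there are gcd(|Δx|,|Δy|)+1 lattice points, so counting each shared vertex once the boundary has gcd(7,13) + gcd(7,8) + gcd(12,11) + gcd(12,10) = 1+1+1+2 = 5.
Pick's theorem gives I = A − B/2 + 1 = 199.5 − 5/2 + 1 = 198.

198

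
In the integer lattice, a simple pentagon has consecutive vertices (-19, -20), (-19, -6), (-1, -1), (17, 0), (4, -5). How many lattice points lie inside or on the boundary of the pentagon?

258

Using the shoelace formula, 2A = |((-19)·(-6) − (-19)·(-20)) + ((-19)·(-1) − (-1)·(-6)) + ((-1)·0 − 17·(-1)) + (17·(-5) − 4·0) + (4·(-20) − (-19)·(-5))| = 496, so the area is 248.
Along each edge there are gcd(|Δx|,|Δy|)+1 lattice points, so counting each shared vertex once the boundary has gcd(0,14) + gcd(18,5) + gcd(18,1) + gcd(13,5) + gcd(23,15) = 14+1+1+1+1 = 18.
Pick's theorem gives I = A − B/2 + 1 = 248 − 18/2 + 1 = 240, so the closed region contains I + B = 240 + 18 = 258 lattice points.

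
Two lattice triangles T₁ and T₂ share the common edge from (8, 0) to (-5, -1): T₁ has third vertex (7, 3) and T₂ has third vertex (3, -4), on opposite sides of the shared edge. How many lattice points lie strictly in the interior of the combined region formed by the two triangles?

41

The union is the simple quadrilateral with vertices (8, 0), (7, 3), (-5, -1), (3, -4) in order.
By the shoelace formula, twice the signed area is |[8·3 − 7·0] + [7·(-1) − (-5)·3] + [(-5)·(-4) − 3·(-1)] + [3·0 − 8·(-4)]| = 87, so the area is 87/2.
Summing gcd(|Δx|,|Δy|) over the edges gives the boundary count: gcd(1,3) + gcd(12,4) + gcd(8,3) + gcd(5,4) = 1+4+1+1 = 7.
By Pick's theorem I = A − B/2 + 1 = 87/2 − 7/2 + 1 = 41.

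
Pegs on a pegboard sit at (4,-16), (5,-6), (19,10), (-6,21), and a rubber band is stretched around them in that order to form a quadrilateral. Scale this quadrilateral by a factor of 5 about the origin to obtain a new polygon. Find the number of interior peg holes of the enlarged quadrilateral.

8626

Using the shoelace formula, 2A = |[4·(-6) − 5·(-16)] + [5·10 − 19·(-6)] + [19·21 − (-6)·10] + [(-6)·(-16) − 4·21]| = 691, so the area is 691/2.
Along each edge there are gcd(|Δx|,|Δy|)+1 lattice points, so counting each shared vertex once the boundary has gcd(1,10) + gcd(14,16) + gcd(25,11) + gcd(10,37) = 1+2+1+1 = 5.
Scaling by 5 multiplies the area by 5² = 25 (so the new area is 17275/2) and multiplies the boundary lattice-point count by 5, giving 25.
By Pick's theorem, the interior count of the dilated polygon is 17275/2 − 25/2 + 1 = 8626.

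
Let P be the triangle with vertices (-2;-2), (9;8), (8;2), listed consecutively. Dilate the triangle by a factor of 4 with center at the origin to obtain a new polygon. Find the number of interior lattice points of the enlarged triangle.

441

Using the shoelace formula, 2A = |[(-2)·8 − 9·(-2)] + [9·2 − 8·8] + [8·(-2) − (-2)·2]| = 56, so the area is 28.
Summing gcd(|Δx|,|Δy|) over the edges gives the boundary count: gcd(11,10) + gcd(1,6) + gcd(10,4) = 1+1+2 = 4.
Scaling by 4 multiplies the area by 4² = 16 (so the new area is 448) and multiplies the boundary lattice-point count by 4, giving 16.
By Pick's theorem, the interior count of the dilated polygon is 448 − 16/2 + 1 = 441.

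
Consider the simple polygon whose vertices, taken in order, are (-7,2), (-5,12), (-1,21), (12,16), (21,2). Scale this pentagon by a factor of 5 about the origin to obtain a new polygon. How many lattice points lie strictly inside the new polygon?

Using the shoelace formula, 2A = |[(-7)·12 − (-5)·2] + [(-5)·21 − (-1)·12] + [(-1)·16 − 12·21] + [12·2 − 21·16] + [21·2 − (-7)·2]| = 691, so the area is 345.5.
Along each edge there are gcd(|Δx|,|Δy|)+1 lattice points, so counting each shared vertex once the boundary has gcd(2,10) + gcd(4,9) + gcd(13,5) + gcd(9,14) + gcd(28,0) = 2+1+1+1+28 = 33.
Scaling by 5 multiplies the area by 5² = 25 (so the new area is 17275/2) and multiplies the boundary lattice-point count by 5, giving 165.
By Pick's theorem, the interior count of the dilated polygon is 17275/2 − 165/2 + 1 = 8556.

8556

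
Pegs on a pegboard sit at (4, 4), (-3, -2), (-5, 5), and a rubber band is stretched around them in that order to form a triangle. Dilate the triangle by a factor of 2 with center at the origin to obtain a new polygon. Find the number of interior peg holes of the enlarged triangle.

120

The shoelace formula gives twice the area as |[4·(-2) − (-3)·4] + [(-3)·5 − (-5)·(-2)] + [(-5)·4 − 4·5]| = 61, so the area is 30.5.
Along each edge there are gcd(|Δx|,|Δy|)+1 lattice points, so counting each shared vertex once the boundary has gcd(7,6) + gcd(2,7) + gcd(9,1) = 1+1+1 = 3.
Scaling by 2 multiplies the area by 2² = 4 (so the new area is 122) and multiplies the boundary lattice-point count by 2, giving 6.
By Pick's theorem, the interior count of the dilated polygon is 122 − 6/2 + 1 = 120.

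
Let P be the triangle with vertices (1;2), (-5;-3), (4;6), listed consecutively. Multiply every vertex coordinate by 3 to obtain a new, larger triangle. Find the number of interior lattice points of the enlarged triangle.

25

By the shoelace formula, twice the signed area is |(1·(-3) − (-5)·2) + ((-5)·6 − 4·(-3)) + (4·2 − 1·6)| = 9, so the area is 9/2.
Along each edge there are gcd(|Δx|,|Δy|)+1 lattice points, so counting each shared vertex once the boundary has gcd(6,5) + gcd(9,9) + gcd(3,4) = 1+9+1 = 11.
Scaling by 3 multiplies the area by 3² = 9 (so the new area is 40.5) and multiplies the boundary lattice-point count by 3, giving 33.
By Pick's theorem, the interior count of the dilated polygon is 40.5 − 33/2 + 1 = 25.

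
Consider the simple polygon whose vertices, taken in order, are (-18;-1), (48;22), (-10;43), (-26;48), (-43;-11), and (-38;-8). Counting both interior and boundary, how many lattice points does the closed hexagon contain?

2376

The shoelace formula gives twice the area as |[(-18)·22 − 48·(-1)] + [48·43 − (-10)·22] + [(-10)·48 − (-26)·43] + [(-26)·(-11) − (-43)·48] + [(-43)·(-8) − (-38)·(-11)] + [(-38)·(-1) − (-18)·(-8)]| = 4744, so the area is 2372.
The number of boundary lattice points is Σ gcd(|Δx|,|Δy|) = gcd(66,23) + gcd(58,21) + gcd(16,5) + gcd(17,59) + gcd(5,3) + gcd(20,7) = 1+1+1+1+1+1 = 6.
Pick's theorem gives I = A − B/2 + 1 = 2372 − 6/2 + 1 = 2370, so the closed region contains I + B = 2370 + 6 = 2376 lattice points.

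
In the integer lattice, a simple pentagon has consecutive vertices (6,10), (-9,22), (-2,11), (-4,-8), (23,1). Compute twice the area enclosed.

The shoelace formula gives twice the area as |[6·22 − (-9)·10] + [(-9)·11 − (-2)·22] + [(-2)·(-8) − (-4)·11] + [(-4)·1 − 23·(-8)] + [23·10 − 6·1]| = 631, so the area is 631/2.

631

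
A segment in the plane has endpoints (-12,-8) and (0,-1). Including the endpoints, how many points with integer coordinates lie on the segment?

The number of lattice points on a segment between lattice points is gcd(|Δx|,|Δy|) + 1 = gcd(12,7) + 1 = 1 + 1 = 2.

2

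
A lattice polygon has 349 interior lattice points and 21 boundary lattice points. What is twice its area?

717

By Pick's theorem, A = I + B/2 − 1 = 349 + 21/2 − 1 = 717/2.
Hence 2A = 717.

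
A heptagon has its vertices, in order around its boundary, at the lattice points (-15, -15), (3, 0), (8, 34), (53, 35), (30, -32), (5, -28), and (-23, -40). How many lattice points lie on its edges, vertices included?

12

Along each edge there are gcd(|Δx|,|Δy|)+1 lattice points, so counting each shared vertex once the boundary has gcd(18,15) + gcd(5,34) + gcd(45,1) + gcd(23,67) + gcd(25,4) + gcd(28,12) + gcd(8,25) = 3+1+1+1+1+4+1 = 12.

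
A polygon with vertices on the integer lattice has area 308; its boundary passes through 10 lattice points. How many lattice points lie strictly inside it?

From Pick's theorem, I = A − B/2 + 1 = 308 − 10/2 + 1 = 304.

304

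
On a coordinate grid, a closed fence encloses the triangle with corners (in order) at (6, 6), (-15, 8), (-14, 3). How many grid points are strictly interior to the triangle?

51

By the shoelace formula, twice the signed area is |[6·8 − (-15)·6] + [(-15)·3 − (-14)·8] + [(-14)·6 − 6·3]| = 103, so the area is 51.5.
The number of boundary lattice points is Σ gcd(|Δx|,|Δy|) = gcd(21,2) + gcd(1,5) + gcd(20,3) = 1+1+1 = 3.
Pick's theorem gives I = A − B/2 + 1 = 51.5 − 3/2 + 1 = 51.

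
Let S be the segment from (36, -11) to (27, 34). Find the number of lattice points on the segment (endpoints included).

10

The number of lattice points on a segment between lattice points is gcd(|Δx|,|Δy|) + 1 = gcd(9,45) + 1 = 9 + 1 = 10.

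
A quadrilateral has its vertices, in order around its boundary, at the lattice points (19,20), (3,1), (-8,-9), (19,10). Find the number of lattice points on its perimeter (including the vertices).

13

Along each edge there are gcd(|Δx|,|Δy|)+1 lattice points, so counting each shared vertex once the boundary has gcd(16,19) + gcd(11,10) + gcd(27,19) + gcd(0,10) = 1+1+1+10 = 13.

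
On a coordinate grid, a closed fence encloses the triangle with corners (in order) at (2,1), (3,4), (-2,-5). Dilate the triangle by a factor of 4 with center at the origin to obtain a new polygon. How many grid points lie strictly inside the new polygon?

By the shoelace formula, twice the signed area is |[2·4 − 3·1] + [3·(-5) − (-2)·4] + [(-2)·1 − 2·(-5)]| = 6, so the area is 3.
Summing gcd(|Δx|,|Δy|) over the edges gives the boundary count: gcd(1,3) + gcd(5,9) + gcd(4,6) = 1+1+2 = 4.
Scaling by 4 multiplies the area by 4² = 16 (so the new area is 48) and multiplies the boundary lattice-point count by 4, giving 16.
By Pick's theorem, the interior count of the dilated polygon is 48 − 16/2 + 1 = 41.

41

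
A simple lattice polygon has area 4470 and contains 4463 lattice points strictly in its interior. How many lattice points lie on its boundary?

Pick's theorem gives A = I + B/2 − 1, so B = 2(A − I + 1) = 2(4470 − 4463 + 1) = 16.

16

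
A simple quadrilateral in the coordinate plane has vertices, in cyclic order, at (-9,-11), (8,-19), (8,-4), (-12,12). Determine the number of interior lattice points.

324

The shoelace formula gives twice the area as |((-9)·(-19) − 8·(-11)) + (8·(-4) − 8·(-19)) + (8·12 − (-12)·(-4)) + ((-12)·(-11) − (-9)·12)| = 667, so the area is 667/2.
Along each edge there are gcd(|Δx|,|Δy|)+1 lattice points, so counting each shared vertex once the boundary has gcd(17,8) + gcd(0,15) + gcd(20,16) + gcd(3,23) = 1+15+4+1 = 21.
Pick's theorem gives I = A − B/2 + 1 = 667/2 − 21/2 + 1 = 324.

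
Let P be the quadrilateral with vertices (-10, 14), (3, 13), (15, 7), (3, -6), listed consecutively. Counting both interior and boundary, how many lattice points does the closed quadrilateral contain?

243

By the shoelace formula, twice the signed area is |[(-10)·13 − 3·14] + [3·7 − 15·13] + [15·(-6) − 3·7] + [3·14 − (-10)·(-6)]| = 475, so the area is 237.5.
The number of boundary lattice points is Σ gcd(|Δx|,|Δy|) = gcd(13,1) + gcd(12,6) + gcd(12,13) + gcd(13,20) = 1+6+1+1 = 9.
Pick's theorem gives I = A − B/2 + 1 = 237.5 − 9/2 + 1 = 234, so the closed region contains I + B = 234 + 9 = 243 lattice points.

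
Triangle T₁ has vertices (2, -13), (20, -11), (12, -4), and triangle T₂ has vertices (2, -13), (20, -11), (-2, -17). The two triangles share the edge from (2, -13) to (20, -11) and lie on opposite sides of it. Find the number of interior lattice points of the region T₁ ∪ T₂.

100

The union is the simple quadrilateral with vertices (2, -13), (12, -4), (20, -11), (-2, -17) in order.
By the shoelace formula, twice the signed area is |[2·(-4) − 12·(-13)] + [12·(-11) − 20·(-4)] + [20·(-17) − (-2)·(-11)] + [(-2)·(-13) − 2·(-17)]| = 206, so the area is 103.
The number of boundary lattice points is Σ gcd(|Δx|,|Δy|) = gcd(10,9) + gcd(8,7) + gcd(22,6) + gcd(4,4) = 1+1+2+4 = 8.
By Pick's theorem I = A − B/2 + 1 = 103 − 8/2 + 1 = 100.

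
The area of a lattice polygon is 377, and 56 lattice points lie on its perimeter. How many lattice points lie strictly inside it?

From Pick's theorem, I = A − B/2 + 1 = 377 − 56/2 + 1 = 350.

350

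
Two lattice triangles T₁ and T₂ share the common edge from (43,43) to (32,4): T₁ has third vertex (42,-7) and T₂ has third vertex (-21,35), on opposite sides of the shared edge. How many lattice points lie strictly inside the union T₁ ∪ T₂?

The union is the simple quadrilateral with vertices (43,43), (42,-7), (32,4), (-21,35) in order.
The shoelace formula gives twice the area as |[43·(-7) − 42·43] + [42·4 − 32·(-7)] + [32·35 − (-21)·4] + [(-21)·43 − 43·35]| = 2919, so the area is 2919/2.
Summing gcd(|Δx|,|Δy|) over the edges gives the boundary count: gcd(1,50) + gcd(10,11) + gcd(53,31) + gcd(64,8) = 1+1+1+8 = 11.
By Pick's theorem I = A − B/2 + 1 = 2919/2 − 11/2 + 1 = 1455.

1455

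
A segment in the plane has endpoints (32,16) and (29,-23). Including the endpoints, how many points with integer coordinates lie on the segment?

The number of lattice points on a segment between lattice points is gcd(|Δx|,|Δy|) + 1 = gcd(3,39) + 1 = 3 + 1 = 4.

4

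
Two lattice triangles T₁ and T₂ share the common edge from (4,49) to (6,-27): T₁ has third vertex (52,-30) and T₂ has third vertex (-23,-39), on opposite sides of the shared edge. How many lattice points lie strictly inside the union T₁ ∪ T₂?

The union is the simple quadrilateral with vertices (4,49), (52,-30), (6,-27), (-23,-39) in order.
By the shoelace formula, twice the signed area is |[4·(-30) − 52·49] + [52·(-27) − 6·(-30)] + [6·(-39) − (-23)·(-27)] + [(-23)·49 − 4·(-39)]| = 5718, so the area is 2859.
Summing gcd(|Δx|,|Δy|) over the edges gives the boundary count: gcd(48,79) + gcd(46,3) + gcd(29,12) + gcd(27,88) = 1+1+1+1 = 4.
By Pick's theorem I = A − B/2 + 1 = 2859 − 4/2 + 1 = 2858.

2858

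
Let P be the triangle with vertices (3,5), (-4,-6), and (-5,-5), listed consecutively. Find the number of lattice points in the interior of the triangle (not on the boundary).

8

Using the shoelace formula, 2A = |[3·(-6) − (-4)·5] + [(-4)·(-5) − (-5)·(-6)] + [(-5)·5 − 3·(-5)]| = 18, so the area is 9.
Along each edge there are gcd(|Δx|,|Δy|)+1 lattice points, so counting each shared vertex once the boundary has gcd(7,11) + gcd(1,1) + gcd(8,10) = 1+1+2 = 4.
By Pick's theorem A = I + B/2 − 1, so I = 9 − 4/2 + 1 = 8.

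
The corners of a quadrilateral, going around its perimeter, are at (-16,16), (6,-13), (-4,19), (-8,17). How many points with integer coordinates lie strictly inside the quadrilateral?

The shoelace formula gives twice the area as |[(-16)·(-13) − 6·16] + [6·19 − (-4)·(-13)] + [(-4)·17 − (-8)·19] + [(-8)·16 − (-16)·17]| = 402, so the area is 201.
The number of boundary lattice points is Σ gcd(|Δx|,|Δy|) = gcd(22,29) + gcd(10,32) + gcd(4,2) + gcd(8,1) = 1+2+2+1 = 6.
Pick's theorem gives I = A − B/2 + 1 = 201 − 6/2 + 1 = 199.

199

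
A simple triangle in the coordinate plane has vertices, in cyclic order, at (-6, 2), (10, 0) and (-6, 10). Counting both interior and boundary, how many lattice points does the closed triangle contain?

The shoelace formula gives twice the area as |((-6)·0 − 10·2) + (10·10 − (-6)·0) + ((-6)·2 − (-6)·10)| = 128, so the area is 64.
The number of boundary lattice points is Σ gcd(|Δx|,|Δy|) = gcd(16,2) + gcd(16,10) + gcd(0,8) = 2+2+8 = 12.
Pick's theorem gives I = A − B/2 + 1 = 64 − 12/2 + 1 = 59, so the closed region contains I + B = 59 + 12 = 71 lattice points.

71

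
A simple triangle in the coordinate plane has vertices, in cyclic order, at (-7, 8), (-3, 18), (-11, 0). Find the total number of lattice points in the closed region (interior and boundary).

9

By the shoelace formula, twice the signed area is |[(-7)·18 − (-3)·8] + [(-3)·0 − (-11)·18] + [(-11)·8 − (-7)·0]| = 8, so the area is 4.
Along each edge there are gcd(|Δx|,|Δy|)+1 lattice points, so counting each shared vertex once the boundary has gcd(4,10) + gcd(8,18) + gcd(4,8) = 2+2+4 = 8.
Pick's theorem gives I = A − B/2 + 1 = 4 − 8/2 + 1 = 1, so the closed region contains I + B = 1 + 8 = 9 lattice points.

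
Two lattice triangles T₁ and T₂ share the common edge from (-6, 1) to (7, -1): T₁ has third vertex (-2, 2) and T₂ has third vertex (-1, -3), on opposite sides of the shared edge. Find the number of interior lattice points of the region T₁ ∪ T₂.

The union is the simple quadrilateral with vertices (-6, 1), (-2, 2), (7, -1), (-1, -3) in order.
By the shoelace formula, twice the signed area is |[(-6)·2 − (-2)·1] + [(-2)·(-1) − 7·2] + [7·(-3) − (-1)·(-1)] + [(-1)·1 − (-6)·(-3)]| = 63, so the area is 63/2.
Along each edge there are gcd(|Δx|,|Δy|)+1 lattice points, so counting each shared vertex once the boundary has gcd(4,1) + gcd(9,3) + gcd(8,2) + gcd(5,4) = 1+3+2+1 = 7.
By Pick's theorem I = A − B/2 + 1 = 63/2 − 7/2 + 1 = 29.

29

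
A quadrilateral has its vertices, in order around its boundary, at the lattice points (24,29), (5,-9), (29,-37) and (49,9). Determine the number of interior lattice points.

1483

By the shoelace formula, twice the signed area is |[24·(-9) − 5·29] + [5·(-37) − 29·(-9)] + [29·9 − 49·(-37)] + [49·29 − 24·9]| = 2994, so the area is 1497.
Along each edge there are gcd(|Δx|,|Δy|)+1 lattice points, so counting each shared vertex once the boundary has gcd(19,38) + gcd(24,28) + gcd(20,46) + gcd(25,20) = 19+4+2+5 = 30.
Pick's theorem gives I = A − B/2 + 1 = 1497 − 30/2 + 1 = 1483.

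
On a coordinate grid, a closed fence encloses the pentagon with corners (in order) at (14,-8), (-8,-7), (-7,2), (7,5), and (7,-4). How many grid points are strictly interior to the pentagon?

164

The shoelace formula gives twice the area as |(14·(-7) − (-8)·(-8)) + ((-8)·2 − (-7)·(-7)) + ((-7)·5 − 7·2) + (7·(-4) − 7·5) + (7·(-8) − 14·(-4))| = 339, so the area is 339/2.
Summing gcd(|Δx|,|Δy|) over the edges gives the boundary count: gcd(22,1) + gcd(1,9) + gcd(14,3) + gcd(0,9) + gcd(7,4) = 1+1+1+9+1 = 13.
By Pick's theorem A = I + B/2 − 1, so I = 339/2 − 13/2 + 1 = 164.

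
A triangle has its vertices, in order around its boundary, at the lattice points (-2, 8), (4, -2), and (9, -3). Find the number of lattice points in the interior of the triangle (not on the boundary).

16

The shoelace formula gives twice the area as |((-2)·(-2) − 4·8) + (4·(-3) − 9·(-2)) + (9·8 − (-2)·(-3))| = 44, so the area is 22.
Summing gcd(|Δx|,|Δy|) over the edges gives the boundary count: gcd(6,10) + gcd(5,1) + gcd(11,11) = 2+1+11 = 14.
Pick's theorem gives I = A − B/2 + 1 = 22 − 14/2 + 1 = 16.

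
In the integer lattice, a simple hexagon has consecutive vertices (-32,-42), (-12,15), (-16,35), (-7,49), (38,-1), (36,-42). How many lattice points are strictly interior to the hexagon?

The shoelace formula gives twice the area as |[(-32)·15 − (-12)·(-42)] + [(-12)·35 − (-16)·15] + [(-16)·49 − (-7)·35] + [(-7)·(-1) − 38·49] + [38·(-42) − 36·(-1)] + [36·(-42) − (-32)·(-42)]| = 7974, so the area is 3987.
Summing gcd(|Δx|,|Δy|) over the edges gives the boundary count: gcd(20,57) + gcd(4,20) + gcd(9,14) + gcd(45,50) + gcd(2,41) + gcd(68,0) = 1+4+1+5+1+68 = 80.
Pick's theorem gives I = A − B/2 + 1 = 3987 − 80/2 + 1 = 3948.

3948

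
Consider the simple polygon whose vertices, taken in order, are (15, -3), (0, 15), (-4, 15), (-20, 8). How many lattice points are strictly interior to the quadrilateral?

243

The shoelace formula gives twice the area as |(15·15 − 0·(-3)) + (0·15 − (-4)·15) + ((-4)·8 − (-20)·15) + ((-20)·(-3) − 15·8)| = 493, so the area is 246.5.
Summing gcd(|Δx|,|Δy|) over the edges gives the boundary count: gcd(15,18) + gcd(4,0) + gcd(16,7) + gcd(35,11) = 3+4+1+1 = 9.
Pick's theorem gives I = A − B/2 + 1 = 246.5 − 9/2 + 1 = 243.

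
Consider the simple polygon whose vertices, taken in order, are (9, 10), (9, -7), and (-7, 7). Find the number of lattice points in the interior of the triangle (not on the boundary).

Using the shoelace formula, 2A = |(9·(-7) − 9·10) + (9·7 − (-7)·(-7)) + ((-7)·10 − 9·7)| = 272, so the area is 136.
The number of boundary lattice points is Σ gcd(|Δx|,|Δy|) = gcd(0,17) + gcd(16,14) + gcd(16,3) = 17+2+1 = 20.
By Pick's theorem A = I + B/2 − 1, so I = 136 − 20/2 + 1 = 127.

127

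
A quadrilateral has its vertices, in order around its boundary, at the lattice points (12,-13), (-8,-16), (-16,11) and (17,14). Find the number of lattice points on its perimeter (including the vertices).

The number of boundary lattice points is Σ gcd(|Δx|,|Δy|) = gcd(20,3) + gcd(8,27) + gcd(33,3) + gcd(5,27) = 1+1+3+1 = 6.

6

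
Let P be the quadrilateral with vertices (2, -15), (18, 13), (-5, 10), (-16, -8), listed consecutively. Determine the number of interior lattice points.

Using the shoelace formula, 2A = |(2·13 − 18·(-15)) + (18·10 − (-5)·13) + ((-5)·(-8) − (-16)·10) + ((-16)·(-15) − 2·(-8))| = 997, so the area is 498.5.
Along each edge there are gcd(|Δx|,|Δy|)+1 lattice points, so counting each shared vertex once the boundary has gcd(16,28) + gcd(23,3) + gcd(11,18) + gcd(18,7) = 4+1+1+1 = 7.
Pick's theorem gives I = A − B/2 + 1 = 498.5 − 7/2 + 1 = 496.

496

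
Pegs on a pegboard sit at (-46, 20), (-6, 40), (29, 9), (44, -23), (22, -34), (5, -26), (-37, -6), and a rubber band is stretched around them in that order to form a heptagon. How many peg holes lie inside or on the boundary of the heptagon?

Using the shoelace formula, 2A = |[(-46)·40 − (-6)·20] + [(-6)·9 − 29·40] + [29·(-23) − 44·9] + [44·(-34) − 22·(-23)] + [22·(-26) − 5·(-34)] + [5·(-6) − (-37)·(-26)] + [(-37)·20 − (-46)·(-6)]| = 7397, so the area is 3698.5.
Summing gcd(|Δx|,|Δy|) over the edges gives the boundary count: gcd(40,20) + gcd(35,31) + gcd(15,32) + gcd(22,11) + gcd(17,8) + gcd(42,20) + gcd(9,26) = 20+1+1+11+1+2+1 = 37.
Pick's theorem gives I = A − B/2 + 1 = 3698.5 − 37/2 + 1 = 3681, so the closed region contains I + B = 3681 + 37 = 3718 lattice points.

3718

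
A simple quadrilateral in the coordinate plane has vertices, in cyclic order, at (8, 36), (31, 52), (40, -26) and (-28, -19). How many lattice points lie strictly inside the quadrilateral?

2963

By the shoelace formula, twice the signed area is |[8·52 − 31·36] + [31·(-26) − 40·52] + [40·(-19) − (-28)·(-26)] + [(-28)·36 − 8·(-19)]| = 5930, so the area is 2965.
Summing gcd(|Δx|,|Δy|) over the edges gives the boundary count: gcd(23,16) + gcd(9,78) + gcd(68,7) + gcd(36,55) = 1+3+1+1 = 6.
Pick's theorem gives I = A − B/2 + 1 = 2965 − 6/2 + 1 = 2963.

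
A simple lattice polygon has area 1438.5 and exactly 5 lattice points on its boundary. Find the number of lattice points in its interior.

Pick's theorem A = I + B/2 − 1 rearranges to I = A − B/2 + 1 = 1438.5 − 5/2 + 1 = 1437.

1437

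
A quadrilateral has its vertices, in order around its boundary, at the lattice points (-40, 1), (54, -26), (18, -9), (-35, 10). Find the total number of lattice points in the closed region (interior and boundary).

The shoelace formula gives twice the area as |((-40)·(-26) − 54·1) + (54·(-9) − 18·(-26)) + (18·10 − (-35)·(-9)) + ((-35)·1 − (-40)·10)| = 1198, so the area is 599.
The number of boundary lattice points is Σ gcd(|Δx|,|Δy|) = gcd(94,27) + gcd(36,17) + gcd(53,19) + gcd(5,9) = 1+1+1+1 = 4.
Pick's theorem gives I = A − B/2 + 1 = 599 − 4/2 + 1 = 598, so the closed region contains I + B = 598 + 4 = 602 lattice points.

602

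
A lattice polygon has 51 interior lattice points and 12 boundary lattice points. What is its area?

56

Pick's theorem states A = I + B/2 − 1, so A = 51 + 12/2 − 1 = 56.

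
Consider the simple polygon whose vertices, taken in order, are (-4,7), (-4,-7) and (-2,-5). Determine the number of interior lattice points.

6

By the shoelace formula, twice the signed area is |((-4)·(-7) − (-4)·7) + ((-4)·(-5) − (-2)·(-7)) + ((-2)·7 − (-4)·(-5))| = 28, so the area is 14.
Summing gcd(|Δx|,|Δy|) over the edges gives the boundary count: gcd(0,14) + gcd(2,2) + gcd(2,12) = 14+2+2 = 18.
By Pick's theorem A = I + B/2 − 1, so I = 14 − 18/2 + 1 = 6.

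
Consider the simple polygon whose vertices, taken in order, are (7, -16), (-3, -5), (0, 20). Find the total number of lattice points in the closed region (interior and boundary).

The shoelace formula gives twice the area as |[7·(-5) − (-3)·(-16)] + [(-3)·20 − 0·(-5)] + [0·(-16) − 7·20]| = 283, so the area is 141.5.
The number of boundary lattice points is Σ gcd(|Δx|,|Δy|) = gcd(10,11) + gcd(3,25) + gcd(7,36) = 1+1+1 = 3.
Pick's theorem gives I = A − B/2 + 1 = 141.5 − 3/2 + 1 = 141, so the closed region contains I + B = 141 + 3 = 144 lattice points.

144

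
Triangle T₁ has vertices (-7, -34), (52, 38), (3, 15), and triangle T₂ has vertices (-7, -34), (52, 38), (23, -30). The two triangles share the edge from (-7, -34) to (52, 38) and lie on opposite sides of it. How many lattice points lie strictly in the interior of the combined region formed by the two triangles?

The union is the simple quadrilateral with vertices (-7, -34), (3, 15), (52, 38), (23, -30) in order.
Using the shoelace formula, 2A = |((-7)·15 − 3·(-34)) + (3·38 − 52·15) + (52·(-30) − 23·38) + (23·(-34) − (-7)·(-30))| = 4095, so the area is 2047.5.
Summing gcd(|Δx|,|Δy|) over the edges gives the boundary count: gcd(10,49) + gcd(49,23) + gcd(29,68) + gcd(30,4) = 1+1+1+2 = 5.
By Pick's theorem I = A − B/2 + 1 = 2047.5 − 5/2 + 1 = 2046.

2046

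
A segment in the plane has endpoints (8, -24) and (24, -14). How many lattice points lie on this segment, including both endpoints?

3

The number of lattice points on a segment between lattice points is gcd(|Δx|,|Δy|) + 1 = gcd(16,10) + 1 = 2 + 1 = 3.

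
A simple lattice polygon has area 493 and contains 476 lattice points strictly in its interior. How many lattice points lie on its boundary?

Pick's theorem gives A = I + B/2 − 1, so B = 2(A − I + 1) = 2(493 − 476 + 1) = 36.

36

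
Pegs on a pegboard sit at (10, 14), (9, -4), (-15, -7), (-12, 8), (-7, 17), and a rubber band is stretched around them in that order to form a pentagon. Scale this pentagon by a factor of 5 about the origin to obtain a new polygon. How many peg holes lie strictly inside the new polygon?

11341

Using the shoelace formula, 2A = |(10·(-4) − 9·14) + (9·(-7) − (-15)·(-4)) + ((-15)·8 − (-12)·(-7)) + ((-12)·17 − (-7)·8) + ((-7)·14 − 10·17)| = 909, so the area is 454.5.
Summing gcd(|Δx|,|Δy|) over the edges gives the boundary count: gcd(1,18) + gcd(24,3) + gcd(3,15) + gcd(5,9) + gcd(17,3) = 1+3+3+1+1 = 9.
Scaling by 5 multiplies the area by 5² = 25 (so the new area is 11362.5) and multiplies the boundary lattice-point count by 5, giving 45.
By Pick's theorem, the interior count of the dilated polygon is 11362.5 − 45/2 + 1 = 11341.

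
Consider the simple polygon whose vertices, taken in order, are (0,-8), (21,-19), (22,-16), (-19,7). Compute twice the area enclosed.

The shoelace formula gives twice the area as |(0·(-19) − 21·(-8)) + (21·(-16) − 22·(-19)) + (22·7 − (-19)·(-16)) + ((-19)·(-8) − 0·7)| = 252, so the area is 126.

252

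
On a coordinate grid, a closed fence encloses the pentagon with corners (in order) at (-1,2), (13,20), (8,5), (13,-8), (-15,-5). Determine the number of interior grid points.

238

By the shoelace formula, twice the signed area is |((-1)·20 − 13·2) + (13·5 − 8·20) + (8·(-8) − 13·5) + (13·(-5) − (-15)·(-8)) + ((-15)·2 − (-1)·(-5))| = 490, so the area is 245.
The number of boundary lattice points is Σ gcd(|Δx|,|Δy|) = gcd(14,18) + gcd(5,15) + gcd(5,13) + gcd(28,3) + gcd(14,7) = 2+5+1+1+7 = 16.
Pick's theorem gives I = A − B/2 + 1 = 245 − 16/2 + 1 = 238.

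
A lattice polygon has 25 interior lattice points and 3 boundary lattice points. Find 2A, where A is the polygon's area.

51

Pick's theorem states A = I + B/2 − 1, so A = 25 + 3/2 − 1 = 51/2.
Hence 2A = 51.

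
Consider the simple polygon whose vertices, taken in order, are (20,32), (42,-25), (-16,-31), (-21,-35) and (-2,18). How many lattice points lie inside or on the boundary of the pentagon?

2259

By the shoelace formula, twice the signed area is |(20·(-25) − 42·32) + (42·(-31) − (-16)·(-25)) + ((-16)·(-35) − (-21)·(-31)) + ((-21)·18 − (-2)·(-35)) + ((-2)·32 − 20·18)| = 4509, so the area is 2254.5.
Along each edge there are gcd(|Δx|,|Δy|)+1 lattice points, so counting each shared vertex once the boundary has gcd(22,57) + gcd(58,6) + gcd(5,4) + gcd(19,53) + gcd(22,14) = 1+2+1+1+2 = 7.
Pick's theorem gives I = A − B/2 + 1 = 2254.5 − 7/2 + 1 = 2252, so the closed region contains I + B = 2252 + 7 = 2259 lattice points.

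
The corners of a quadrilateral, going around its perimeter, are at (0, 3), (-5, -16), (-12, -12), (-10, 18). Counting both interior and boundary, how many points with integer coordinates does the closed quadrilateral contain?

The shoelace formula gives twice the area as |[0·(-16) − (-5)·3] + [(-5)·(-12) − (-12)·(-16)] + [(-12)·18 − (-10)·(-12)] + [(-10)·3 − 0·18]| = 483, so the area is 241.5.
The number of boundary lattice points is Σ gcd(|Δx|,|Δy|) = gcd(5,19) + gcd(7,4) + gcd(2,30) + gcd(10,15) = 1+1+2+5 = 9.
Pick's theorem gives I = A − B/2 + 1 = 241.5 − 9/2 + 1 = 238, so the closed region contains I + B = 238 + 9 = 247 lattice points.

247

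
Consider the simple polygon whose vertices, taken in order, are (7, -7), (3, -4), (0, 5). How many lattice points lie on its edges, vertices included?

Summing gcd(|Δx|,|Δy|) over the edges gives the boundary count: gcd(4,3) + gcd(3,9) + gcd(7,12) = 1+3+1 = 5.

5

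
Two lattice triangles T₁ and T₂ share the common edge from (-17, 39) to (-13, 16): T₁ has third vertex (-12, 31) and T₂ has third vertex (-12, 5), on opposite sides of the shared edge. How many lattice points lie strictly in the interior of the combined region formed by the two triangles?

51

The union is the simple quadrilateral with vertices (-17, 39), (-12, 31), (-13, 16), (-12, 5) in order.
The shoelace formula gives twice the area as |[(-17)·31 − (-12)·39] + [(-12)·16 − (-13)·31] + [(-13)·5 − (-12)·16] + [(-12)·39 − (-17)·5]| = 104, so the area is 52.
Summing gcd(|Δx|,|Δy|) over the edges gives the boundary count: gcd(5,8) + gcd(1,15) + gcd(1,11) + gcd(5,34) = 1+1+1+1 = 4.
By Pick's theorem I = A − B/2 + 1 = 52 − 4/2 + 1 = 51.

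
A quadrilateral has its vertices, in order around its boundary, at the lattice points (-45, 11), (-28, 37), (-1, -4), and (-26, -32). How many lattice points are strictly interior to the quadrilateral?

Using the shoelace formula, 2A = |((-45)·37 − (-28)·11) + ((-28)·(-4) − (-1)·37) + ((-1)·(-32) − (-26)·(-4)) + ((-26)·11 − (-45)·(-32))| = 3006, so the area is 1503.
The number of boundary lattice points is Σ gcd(|Δx|,|Δy|) = gcd(17,26) + gcd(27,41) + gcd(25,28) + gcd(19,43) = 1+1+1+1 = 4.
Pick's theorem gives I = A − B/2 + 1 = 1503 − 4/2 + 1 = 1502.

1502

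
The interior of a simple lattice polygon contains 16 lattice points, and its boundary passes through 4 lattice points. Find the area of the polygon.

By Pick's theorem, A = I + B/2 − 1 = 16 + 4/2 − 1 = 17.

17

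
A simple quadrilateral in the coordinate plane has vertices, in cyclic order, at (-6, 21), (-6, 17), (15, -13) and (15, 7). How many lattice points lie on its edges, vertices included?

34

The number of boundary lattice points is Σ gcd(|Δx|,|Δy|) = gcd(0,4) + gcd(21,30) + gcd(0,20) + gcd(21,14) = 4+3+20+7 = 34.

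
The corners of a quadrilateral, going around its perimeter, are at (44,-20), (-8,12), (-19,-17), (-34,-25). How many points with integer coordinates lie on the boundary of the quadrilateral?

7

The number of boundary lattice points is Σ gcd(|Δx|,|Δy|) = gcd(52,32) + gcd(11,29) + gcd(15,8) + gcd(78,5) = 4+1+1+1 = 7.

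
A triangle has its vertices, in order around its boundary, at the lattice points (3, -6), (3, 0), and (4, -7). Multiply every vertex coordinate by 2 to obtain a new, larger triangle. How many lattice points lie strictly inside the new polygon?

By the shoelace formula, twice the signed area is |[3·0 − 3·(-6)] + [3·(-7) − 4·0] + [4·(-6) − 3·(-7)]| = 6, so the area is 3.
Summing gcd(|Δx|,|Δy|) over the edges gives the boundary count: gcd(0,6) + gcd(1,7) + gcd(1,1) = 6+1+1 = 8.
Scaling by 2 multiplies the area by 2² = 4 (so the new area is 12) and multiplies the boundary lattice-point count by 2, giving 16.
By Pick's theorem, the interior count of the dilated polygon is 12 − 16/2 + 1 = 5.

5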